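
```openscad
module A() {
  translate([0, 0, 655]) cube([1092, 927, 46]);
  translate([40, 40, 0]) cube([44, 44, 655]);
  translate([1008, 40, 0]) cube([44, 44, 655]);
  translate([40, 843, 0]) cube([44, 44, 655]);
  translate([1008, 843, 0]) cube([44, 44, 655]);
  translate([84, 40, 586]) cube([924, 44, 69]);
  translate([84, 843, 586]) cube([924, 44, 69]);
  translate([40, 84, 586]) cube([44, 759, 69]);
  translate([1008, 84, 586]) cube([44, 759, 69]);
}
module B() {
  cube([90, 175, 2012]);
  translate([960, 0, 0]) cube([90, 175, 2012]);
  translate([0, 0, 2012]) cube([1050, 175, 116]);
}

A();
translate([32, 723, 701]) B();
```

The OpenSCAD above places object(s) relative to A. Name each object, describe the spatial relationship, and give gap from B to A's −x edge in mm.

A is a table. B is a door frame. The door frame is on top of the table. The gap from the door frame to the table's −x edge is 32 mm.

The door frame's min-x is at 32; the table's min-x is 0; gap = 32 mm.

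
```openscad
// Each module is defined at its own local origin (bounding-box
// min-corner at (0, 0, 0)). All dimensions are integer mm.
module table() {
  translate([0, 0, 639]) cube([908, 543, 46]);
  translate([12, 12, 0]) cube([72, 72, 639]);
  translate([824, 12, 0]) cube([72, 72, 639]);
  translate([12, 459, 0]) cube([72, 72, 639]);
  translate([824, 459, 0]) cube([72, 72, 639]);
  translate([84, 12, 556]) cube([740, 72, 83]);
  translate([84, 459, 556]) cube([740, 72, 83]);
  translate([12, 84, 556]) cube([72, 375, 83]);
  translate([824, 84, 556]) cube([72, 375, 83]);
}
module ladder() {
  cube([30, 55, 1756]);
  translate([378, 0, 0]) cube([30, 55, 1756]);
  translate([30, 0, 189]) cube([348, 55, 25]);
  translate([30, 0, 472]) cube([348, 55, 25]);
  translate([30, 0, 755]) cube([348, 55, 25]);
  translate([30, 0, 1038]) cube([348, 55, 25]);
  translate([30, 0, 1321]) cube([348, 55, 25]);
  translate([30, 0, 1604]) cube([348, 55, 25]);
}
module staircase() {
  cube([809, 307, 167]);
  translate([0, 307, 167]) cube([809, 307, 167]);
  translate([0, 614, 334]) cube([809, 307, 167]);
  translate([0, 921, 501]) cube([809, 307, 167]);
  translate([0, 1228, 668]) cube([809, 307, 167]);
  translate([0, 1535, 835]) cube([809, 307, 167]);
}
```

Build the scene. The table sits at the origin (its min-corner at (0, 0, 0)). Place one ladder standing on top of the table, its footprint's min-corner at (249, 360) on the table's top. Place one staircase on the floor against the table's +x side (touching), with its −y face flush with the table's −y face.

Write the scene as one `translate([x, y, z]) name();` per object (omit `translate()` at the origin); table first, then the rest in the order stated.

table();
translate([249, 360, 685]) ladder();
translate([908, 0, 0]) staircase();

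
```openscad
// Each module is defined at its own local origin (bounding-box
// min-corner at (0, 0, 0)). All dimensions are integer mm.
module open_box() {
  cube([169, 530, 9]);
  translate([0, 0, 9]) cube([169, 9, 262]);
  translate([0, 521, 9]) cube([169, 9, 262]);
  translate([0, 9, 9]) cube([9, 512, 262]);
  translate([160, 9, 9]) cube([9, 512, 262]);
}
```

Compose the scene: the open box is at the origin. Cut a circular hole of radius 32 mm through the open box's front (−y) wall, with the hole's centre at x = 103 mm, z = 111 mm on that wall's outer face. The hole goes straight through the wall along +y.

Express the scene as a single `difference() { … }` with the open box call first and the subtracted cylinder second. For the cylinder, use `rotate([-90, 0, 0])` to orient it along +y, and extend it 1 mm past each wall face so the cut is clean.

difference() {
  open_box();
  translate([103, -1, 111]) rotate([-90, 0, 0]) cylinder(h = 11, r = 32);
}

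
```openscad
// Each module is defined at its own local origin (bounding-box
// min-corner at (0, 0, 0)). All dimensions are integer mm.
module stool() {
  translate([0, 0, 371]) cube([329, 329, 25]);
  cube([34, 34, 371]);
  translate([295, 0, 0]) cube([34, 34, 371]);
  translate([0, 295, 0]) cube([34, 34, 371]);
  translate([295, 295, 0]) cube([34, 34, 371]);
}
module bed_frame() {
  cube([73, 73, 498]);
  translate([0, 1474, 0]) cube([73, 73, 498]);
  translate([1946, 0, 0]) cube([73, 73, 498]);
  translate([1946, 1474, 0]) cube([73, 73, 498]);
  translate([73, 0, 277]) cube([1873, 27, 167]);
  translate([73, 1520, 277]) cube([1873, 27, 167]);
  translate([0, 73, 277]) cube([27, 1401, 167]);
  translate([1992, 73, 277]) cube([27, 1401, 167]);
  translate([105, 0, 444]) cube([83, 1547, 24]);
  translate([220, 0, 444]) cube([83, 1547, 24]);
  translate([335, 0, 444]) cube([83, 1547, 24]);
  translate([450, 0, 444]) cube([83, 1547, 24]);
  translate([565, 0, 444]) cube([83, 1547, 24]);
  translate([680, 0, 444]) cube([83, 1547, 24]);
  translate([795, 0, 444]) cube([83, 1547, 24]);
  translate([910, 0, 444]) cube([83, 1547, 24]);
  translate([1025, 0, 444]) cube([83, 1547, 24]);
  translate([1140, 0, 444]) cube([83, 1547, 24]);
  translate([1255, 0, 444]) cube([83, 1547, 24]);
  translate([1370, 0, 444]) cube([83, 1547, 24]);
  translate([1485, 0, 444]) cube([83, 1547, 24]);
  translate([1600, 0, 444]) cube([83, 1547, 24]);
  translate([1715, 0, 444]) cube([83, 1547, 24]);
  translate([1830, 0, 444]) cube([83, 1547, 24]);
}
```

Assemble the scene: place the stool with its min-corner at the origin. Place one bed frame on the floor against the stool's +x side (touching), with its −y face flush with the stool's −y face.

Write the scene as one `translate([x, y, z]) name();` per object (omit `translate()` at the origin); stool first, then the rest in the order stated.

stool();
translate([329, 0, 0]) bed_frame();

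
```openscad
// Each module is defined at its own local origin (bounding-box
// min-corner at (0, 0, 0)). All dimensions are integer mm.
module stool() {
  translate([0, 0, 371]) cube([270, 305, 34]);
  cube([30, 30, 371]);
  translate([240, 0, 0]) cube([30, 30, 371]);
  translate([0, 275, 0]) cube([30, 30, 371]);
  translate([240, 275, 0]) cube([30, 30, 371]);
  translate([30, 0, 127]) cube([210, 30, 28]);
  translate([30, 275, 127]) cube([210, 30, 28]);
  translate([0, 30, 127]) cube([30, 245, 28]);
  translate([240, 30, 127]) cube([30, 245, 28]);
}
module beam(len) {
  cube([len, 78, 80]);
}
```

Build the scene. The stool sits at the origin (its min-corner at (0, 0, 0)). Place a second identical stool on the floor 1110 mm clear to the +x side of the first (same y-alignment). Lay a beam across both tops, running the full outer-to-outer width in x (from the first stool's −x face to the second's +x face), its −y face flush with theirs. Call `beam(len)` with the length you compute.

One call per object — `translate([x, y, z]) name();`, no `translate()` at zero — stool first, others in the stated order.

stool();
translate([1380, 0, 0]) stool();
translate([0, 0, 405]) beam(1650);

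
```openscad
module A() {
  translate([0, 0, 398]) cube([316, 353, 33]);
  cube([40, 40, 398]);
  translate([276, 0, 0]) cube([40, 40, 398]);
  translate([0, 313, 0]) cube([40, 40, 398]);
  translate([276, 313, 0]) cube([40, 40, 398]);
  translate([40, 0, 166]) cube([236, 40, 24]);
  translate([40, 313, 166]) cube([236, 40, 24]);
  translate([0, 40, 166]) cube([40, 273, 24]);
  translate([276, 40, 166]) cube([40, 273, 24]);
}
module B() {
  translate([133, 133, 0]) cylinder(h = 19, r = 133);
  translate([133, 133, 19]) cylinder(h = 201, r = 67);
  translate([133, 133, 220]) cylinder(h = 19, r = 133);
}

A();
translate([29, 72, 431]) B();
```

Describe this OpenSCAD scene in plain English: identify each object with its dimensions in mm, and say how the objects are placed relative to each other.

A is a four-legged stool. The seat is 316×353 mm, 33 mm thick, top at z = 431 mm. It stands on four square legs, each 40×40 mm in cross-section, from z = 0 to the seat underside, each flush with a corner of the seat. Four stretchers, 40 mm wide and 24 mm tall, connect adjacent legs with their undersides at z = 166 mm, each running between the inner faces of the legs it joins and aligned with the legs' outer faces on the other axis.

B is a spool: two coaxial disc flanges of radius 133 mm and thickness 19 mm, joined by a core cylinder of radius 67 mm and height 201 mm. The lower flange rests on z = 0 and the three cylinders share a vertical axis.

The spool is on top of the stool.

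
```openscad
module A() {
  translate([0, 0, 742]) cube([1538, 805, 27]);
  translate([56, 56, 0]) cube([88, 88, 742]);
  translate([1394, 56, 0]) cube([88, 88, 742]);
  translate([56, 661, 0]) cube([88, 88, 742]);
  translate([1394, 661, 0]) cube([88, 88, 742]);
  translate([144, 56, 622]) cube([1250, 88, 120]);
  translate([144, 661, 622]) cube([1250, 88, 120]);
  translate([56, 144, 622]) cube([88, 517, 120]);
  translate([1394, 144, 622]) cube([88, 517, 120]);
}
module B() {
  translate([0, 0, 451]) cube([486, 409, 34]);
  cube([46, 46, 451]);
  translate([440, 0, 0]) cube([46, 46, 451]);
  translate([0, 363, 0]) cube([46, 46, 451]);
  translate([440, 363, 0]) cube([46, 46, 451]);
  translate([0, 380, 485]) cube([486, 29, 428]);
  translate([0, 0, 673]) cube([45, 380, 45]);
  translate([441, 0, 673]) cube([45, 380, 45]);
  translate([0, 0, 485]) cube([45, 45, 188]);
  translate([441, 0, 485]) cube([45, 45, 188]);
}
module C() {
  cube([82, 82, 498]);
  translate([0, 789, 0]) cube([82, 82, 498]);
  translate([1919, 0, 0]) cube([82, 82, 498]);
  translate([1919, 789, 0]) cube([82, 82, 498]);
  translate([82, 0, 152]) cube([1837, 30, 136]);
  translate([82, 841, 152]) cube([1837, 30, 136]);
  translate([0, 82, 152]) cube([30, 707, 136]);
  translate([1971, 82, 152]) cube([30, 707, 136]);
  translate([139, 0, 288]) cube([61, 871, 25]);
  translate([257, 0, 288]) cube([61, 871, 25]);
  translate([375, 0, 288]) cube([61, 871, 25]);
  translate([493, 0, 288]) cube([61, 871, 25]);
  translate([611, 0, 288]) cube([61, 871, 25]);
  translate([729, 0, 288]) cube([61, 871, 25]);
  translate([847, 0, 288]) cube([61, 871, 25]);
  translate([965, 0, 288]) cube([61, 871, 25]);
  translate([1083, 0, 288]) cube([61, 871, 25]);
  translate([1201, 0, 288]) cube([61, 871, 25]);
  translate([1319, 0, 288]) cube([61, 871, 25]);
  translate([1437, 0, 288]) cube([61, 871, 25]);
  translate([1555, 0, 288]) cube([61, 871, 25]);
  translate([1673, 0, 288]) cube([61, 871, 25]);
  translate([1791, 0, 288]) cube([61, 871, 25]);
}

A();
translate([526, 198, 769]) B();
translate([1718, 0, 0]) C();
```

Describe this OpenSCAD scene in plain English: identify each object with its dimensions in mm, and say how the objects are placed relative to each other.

A is a rectangular dining table. The top is 1538×805×27 mm with its upper surface at z = 769 mm. It stands on four 88×88 mm square legs, each inset 56 mm from the nearest pair of top edges, running from the floor to the underside of the top. Four apron rails, 88 mm thick and 120 mm tall, run between adjacent legs with their top edges flush with the underside of the top and their outer faces flush with the legs' outer faces.

B is a chair. The seat is a 486×409×34 mm slab with its top at z = 485 mm, on four 46×46 mm corner legs (flush with the seat edges, standing on z = 0). A flat backrest 29 mm thick, 428 mm tall, spans the full seat width and rises from the seat top along its +y edge, rear face flush with the rear of the seat. Two armrests of 45×45 mm section run along each side from the seat's front edge to the front of the backrest, top faces 233 mm above the seat top and outer faces flush with the seat's x-edges; a 45×45 mm post under the front of each armrest stands on the seat at the front corner.

C is a bed frame 2001 mm long (x) by 871 mm wide (y). Four 82×82 mm corner posts, 498 mm tall, at the corners of the footprint. Four rails of 30 mm thickness and 136 mm height run between adjacent posts with their undersides at z = 152 mm, their outer faces flush with the outside of the frame (the two x-running rails run between the posts' inner faces; the two y-running rails run between the posts' inner faces). 15 slats, each 61 mm wide (x) and 25 mm thick, lie across the top of the two x-running rails, running the full 871 mm width of the frame in y; the slats are evenly spaced along x between the inner faces of the end posts with equal gaps (rounded down to the nearest mm) at the −x end and between each pair — any rounding remainder accumulates at the +x end.

The chair is on top of the table, centred. The bed frame is on the floor beside the table on its +x side.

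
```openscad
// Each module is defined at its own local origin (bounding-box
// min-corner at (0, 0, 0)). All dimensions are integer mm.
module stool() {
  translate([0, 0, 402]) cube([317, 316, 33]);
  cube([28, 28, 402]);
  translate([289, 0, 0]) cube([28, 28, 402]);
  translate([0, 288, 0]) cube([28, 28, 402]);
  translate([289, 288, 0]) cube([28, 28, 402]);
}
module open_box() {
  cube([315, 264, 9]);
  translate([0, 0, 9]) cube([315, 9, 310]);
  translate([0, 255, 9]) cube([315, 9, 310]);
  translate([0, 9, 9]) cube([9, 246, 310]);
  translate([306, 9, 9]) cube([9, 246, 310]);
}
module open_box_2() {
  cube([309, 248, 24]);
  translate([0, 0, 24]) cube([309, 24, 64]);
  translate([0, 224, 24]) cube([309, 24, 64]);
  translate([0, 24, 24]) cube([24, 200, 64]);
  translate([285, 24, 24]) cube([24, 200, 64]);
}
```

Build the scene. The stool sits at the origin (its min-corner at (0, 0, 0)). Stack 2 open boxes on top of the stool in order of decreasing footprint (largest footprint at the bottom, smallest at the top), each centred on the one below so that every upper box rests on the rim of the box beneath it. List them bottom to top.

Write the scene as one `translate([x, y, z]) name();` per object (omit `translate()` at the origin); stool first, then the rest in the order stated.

stool();
translate([1, 26, 435]) open_box();
translate([4, 34, 754]) open_box_2();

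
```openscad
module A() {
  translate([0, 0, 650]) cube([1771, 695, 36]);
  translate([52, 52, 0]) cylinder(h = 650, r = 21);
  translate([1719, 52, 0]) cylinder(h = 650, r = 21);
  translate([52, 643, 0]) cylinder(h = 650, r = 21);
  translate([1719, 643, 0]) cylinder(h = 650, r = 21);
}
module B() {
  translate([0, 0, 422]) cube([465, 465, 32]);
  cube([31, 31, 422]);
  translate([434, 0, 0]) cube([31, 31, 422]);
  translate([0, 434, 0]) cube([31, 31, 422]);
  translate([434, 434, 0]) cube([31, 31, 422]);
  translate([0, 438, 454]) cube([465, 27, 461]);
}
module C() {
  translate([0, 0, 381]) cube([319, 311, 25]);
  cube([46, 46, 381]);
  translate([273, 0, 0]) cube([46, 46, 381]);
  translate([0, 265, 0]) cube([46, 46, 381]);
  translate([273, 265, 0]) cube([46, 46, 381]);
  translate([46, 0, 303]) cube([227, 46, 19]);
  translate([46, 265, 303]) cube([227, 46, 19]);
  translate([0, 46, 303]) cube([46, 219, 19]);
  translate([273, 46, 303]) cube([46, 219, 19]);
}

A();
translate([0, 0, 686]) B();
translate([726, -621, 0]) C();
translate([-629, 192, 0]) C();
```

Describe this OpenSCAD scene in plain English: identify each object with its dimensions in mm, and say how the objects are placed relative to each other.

A is a table with a 1771×695 mm rectangular top, 36 mm thick, top surface at z = 686 mm, supported by four round legs of 42 mm diameter, each leg's bounding box inset 31 mm from the nearest pair of top edges, running from the floor.

B is a chair: 465×465 mm seat, 32 mm thick, top at z = 454 mm, on four 31 mm square corner legs flush with the seat edges. A 27 mm thick backrest slab spans the full seat width, extending 461 mm above the seat top, its back face flush with the seat's +y edge.

C is a four-legged stool. The seat is a 319×311×25 mm slab whose top surface is at z = 406 mm; four square legs, each 46×46 mm in cross-section, run from the floor (z = 0) to the underside of the seat, each flush with a corner of the seat. Four stretchers, 46 mm wide and 19 mm tall, connect adjacent legs with their undersides at z = 303 mm, each running between the inner faces of the legs it joins and aligned with the legs' outer faces on the other axis.

The chair is on top of the table. Two stools sit around the table at the −y, −x sides.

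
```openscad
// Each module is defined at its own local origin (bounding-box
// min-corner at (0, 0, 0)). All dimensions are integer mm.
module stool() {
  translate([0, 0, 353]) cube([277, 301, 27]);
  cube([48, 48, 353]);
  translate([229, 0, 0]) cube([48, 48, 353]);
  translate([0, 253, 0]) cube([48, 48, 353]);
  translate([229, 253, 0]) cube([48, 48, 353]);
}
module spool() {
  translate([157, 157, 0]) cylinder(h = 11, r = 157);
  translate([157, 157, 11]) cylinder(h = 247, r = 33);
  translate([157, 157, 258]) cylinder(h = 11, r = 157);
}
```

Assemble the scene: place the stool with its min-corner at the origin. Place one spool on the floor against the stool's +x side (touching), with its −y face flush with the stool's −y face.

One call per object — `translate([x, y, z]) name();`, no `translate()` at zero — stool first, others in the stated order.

stool();
translate([277, 0, 0]) spool();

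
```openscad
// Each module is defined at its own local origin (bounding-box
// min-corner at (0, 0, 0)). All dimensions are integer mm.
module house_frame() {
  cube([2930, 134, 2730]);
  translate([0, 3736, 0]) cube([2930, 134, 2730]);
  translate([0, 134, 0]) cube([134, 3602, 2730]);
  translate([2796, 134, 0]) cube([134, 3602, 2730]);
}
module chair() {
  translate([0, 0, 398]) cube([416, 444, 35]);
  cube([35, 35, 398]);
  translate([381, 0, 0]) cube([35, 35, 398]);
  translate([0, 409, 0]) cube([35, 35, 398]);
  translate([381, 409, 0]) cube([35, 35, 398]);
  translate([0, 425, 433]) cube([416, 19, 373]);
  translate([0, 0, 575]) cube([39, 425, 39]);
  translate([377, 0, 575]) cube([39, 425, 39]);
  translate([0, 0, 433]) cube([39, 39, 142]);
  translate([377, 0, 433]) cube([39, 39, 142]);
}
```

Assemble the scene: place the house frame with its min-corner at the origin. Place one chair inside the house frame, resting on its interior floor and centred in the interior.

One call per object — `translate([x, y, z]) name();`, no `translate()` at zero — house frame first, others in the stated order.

house_frame();
translate([1257, 1713, 0]) chair();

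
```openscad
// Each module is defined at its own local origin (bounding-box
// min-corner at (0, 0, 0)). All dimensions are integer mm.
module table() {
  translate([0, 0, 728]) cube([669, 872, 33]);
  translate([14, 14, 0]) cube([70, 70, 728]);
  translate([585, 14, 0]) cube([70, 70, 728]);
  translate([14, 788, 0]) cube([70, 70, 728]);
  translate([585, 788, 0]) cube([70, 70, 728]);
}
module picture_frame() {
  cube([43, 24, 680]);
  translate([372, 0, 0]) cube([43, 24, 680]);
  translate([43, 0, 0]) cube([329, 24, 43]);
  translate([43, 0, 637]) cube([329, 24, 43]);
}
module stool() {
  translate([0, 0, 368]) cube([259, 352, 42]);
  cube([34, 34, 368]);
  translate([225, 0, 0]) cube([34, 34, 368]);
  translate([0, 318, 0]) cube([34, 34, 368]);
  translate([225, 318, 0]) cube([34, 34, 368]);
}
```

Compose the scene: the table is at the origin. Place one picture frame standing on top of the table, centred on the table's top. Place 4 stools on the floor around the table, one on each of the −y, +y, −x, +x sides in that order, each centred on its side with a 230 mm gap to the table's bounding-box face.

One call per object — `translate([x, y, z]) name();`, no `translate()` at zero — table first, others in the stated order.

table();
translate([127, 424, 761]) picture_frame();
translate([205, -582, 0]) stool();
translate([205, 1102, 0]) stool();
translate([-489, 260, 0]) stool();
translate([899, 260, 0]) stool();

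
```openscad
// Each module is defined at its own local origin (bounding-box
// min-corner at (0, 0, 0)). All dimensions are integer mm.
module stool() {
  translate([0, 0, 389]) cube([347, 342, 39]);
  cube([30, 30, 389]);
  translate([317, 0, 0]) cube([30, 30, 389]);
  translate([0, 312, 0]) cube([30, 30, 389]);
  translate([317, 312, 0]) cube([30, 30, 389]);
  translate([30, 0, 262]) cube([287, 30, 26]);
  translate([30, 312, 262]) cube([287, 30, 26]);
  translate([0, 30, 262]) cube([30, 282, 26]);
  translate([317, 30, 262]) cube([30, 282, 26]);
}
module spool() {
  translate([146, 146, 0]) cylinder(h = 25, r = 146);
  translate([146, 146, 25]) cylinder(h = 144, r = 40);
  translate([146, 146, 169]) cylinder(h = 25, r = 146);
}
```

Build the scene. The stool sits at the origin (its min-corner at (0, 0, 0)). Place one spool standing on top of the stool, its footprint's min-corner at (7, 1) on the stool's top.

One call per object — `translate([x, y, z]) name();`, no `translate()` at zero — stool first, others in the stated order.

stool();
translate([7, 1, 428]) spool();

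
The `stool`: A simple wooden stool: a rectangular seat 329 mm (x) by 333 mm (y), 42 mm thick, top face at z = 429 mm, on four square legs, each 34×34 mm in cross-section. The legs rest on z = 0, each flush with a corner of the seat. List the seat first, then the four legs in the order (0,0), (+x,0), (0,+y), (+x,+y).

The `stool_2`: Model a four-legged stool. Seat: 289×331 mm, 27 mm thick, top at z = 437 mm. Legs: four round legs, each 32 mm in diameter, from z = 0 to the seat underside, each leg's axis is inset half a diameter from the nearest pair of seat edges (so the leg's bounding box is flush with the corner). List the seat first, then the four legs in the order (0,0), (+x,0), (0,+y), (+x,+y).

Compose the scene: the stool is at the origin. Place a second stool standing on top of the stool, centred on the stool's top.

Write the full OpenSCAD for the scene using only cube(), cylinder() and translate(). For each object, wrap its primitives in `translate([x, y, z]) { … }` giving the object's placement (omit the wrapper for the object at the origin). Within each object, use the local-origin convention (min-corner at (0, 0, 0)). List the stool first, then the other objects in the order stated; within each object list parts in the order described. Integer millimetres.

translate([0, 0, 387]) cube([329, 333, 42]);
cube([34, 34, 387]);
translate([295, 0, 0]) cube([34, 34, 387]);
translate([0, 299, 0]) cube([34, 34, 387]);
translate([295, 299, 0]) cube([34, 34, 387]);
translate([20, 1, 429]) {
  translate([0, 0, 410]) cube([289, 331, 27]);
  translate([16, 16, 0]) cylinder(h = 410, r = 16);
  translate([273, 16, 0]) cylinder(h = 410, r = 16);
  translate([16, 315, 0]) cylinder(h = 410, r = 16);
  translate([273, 315, 0]) cylinder(h = 410, r = 16);
}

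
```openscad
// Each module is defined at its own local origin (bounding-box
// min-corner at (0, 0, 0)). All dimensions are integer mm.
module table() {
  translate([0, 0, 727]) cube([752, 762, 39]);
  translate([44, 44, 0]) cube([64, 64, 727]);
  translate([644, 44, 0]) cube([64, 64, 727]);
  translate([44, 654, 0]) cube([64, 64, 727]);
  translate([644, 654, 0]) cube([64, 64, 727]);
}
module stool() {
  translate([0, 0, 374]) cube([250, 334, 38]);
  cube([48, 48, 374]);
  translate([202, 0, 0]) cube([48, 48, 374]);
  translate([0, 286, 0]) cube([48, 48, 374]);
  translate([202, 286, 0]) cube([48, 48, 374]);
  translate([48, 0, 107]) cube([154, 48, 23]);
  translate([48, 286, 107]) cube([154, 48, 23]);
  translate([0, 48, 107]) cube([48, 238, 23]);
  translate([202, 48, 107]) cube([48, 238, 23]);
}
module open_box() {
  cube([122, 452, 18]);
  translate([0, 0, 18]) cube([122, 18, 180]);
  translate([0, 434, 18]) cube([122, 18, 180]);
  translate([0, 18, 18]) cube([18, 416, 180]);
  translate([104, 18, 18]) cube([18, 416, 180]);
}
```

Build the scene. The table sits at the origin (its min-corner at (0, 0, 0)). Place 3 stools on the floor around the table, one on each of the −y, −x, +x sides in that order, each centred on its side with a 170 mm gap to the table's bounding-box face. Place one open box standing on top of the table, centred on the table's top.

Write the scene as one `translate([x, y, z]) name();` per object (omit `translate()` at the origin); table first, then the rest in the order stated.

table();
translate([251, -504, 0]) stool();
translate([-420, 214, 0]) stool();
translate([922, 214, 0]) stool();
translate([315, 155, 766]) open_box();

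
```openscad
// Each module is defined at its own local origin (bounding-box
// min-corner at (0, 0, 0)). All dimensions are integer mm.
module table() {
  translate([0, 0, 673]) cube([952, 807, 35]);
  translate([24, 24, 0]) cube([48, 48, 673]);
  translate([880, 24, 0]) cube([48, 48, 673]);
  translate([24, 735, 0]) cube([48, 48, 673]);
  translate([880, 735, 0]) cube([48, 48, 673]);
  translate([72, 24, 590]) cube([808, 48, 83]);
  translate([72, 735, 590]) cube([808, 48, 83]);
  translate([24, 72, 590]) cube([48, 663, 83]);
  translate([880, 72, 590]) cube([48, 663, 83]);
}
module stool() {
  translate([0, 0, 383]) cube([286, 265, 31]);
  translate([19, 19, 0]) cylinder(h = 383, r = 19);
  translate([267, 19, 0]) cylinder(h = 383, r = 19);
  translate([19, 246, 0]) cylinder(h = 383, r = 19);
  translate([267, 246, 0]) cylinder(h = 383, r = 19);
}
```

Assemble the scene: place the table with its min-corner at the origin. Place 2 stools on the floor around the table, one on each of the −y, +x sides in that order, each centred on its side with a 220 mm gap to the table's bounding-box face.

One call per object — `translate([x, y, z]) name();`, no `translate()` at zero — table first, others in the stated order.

table();
translate([333, -485, 0]) stool();
translate([1172, 271, 0]) stool();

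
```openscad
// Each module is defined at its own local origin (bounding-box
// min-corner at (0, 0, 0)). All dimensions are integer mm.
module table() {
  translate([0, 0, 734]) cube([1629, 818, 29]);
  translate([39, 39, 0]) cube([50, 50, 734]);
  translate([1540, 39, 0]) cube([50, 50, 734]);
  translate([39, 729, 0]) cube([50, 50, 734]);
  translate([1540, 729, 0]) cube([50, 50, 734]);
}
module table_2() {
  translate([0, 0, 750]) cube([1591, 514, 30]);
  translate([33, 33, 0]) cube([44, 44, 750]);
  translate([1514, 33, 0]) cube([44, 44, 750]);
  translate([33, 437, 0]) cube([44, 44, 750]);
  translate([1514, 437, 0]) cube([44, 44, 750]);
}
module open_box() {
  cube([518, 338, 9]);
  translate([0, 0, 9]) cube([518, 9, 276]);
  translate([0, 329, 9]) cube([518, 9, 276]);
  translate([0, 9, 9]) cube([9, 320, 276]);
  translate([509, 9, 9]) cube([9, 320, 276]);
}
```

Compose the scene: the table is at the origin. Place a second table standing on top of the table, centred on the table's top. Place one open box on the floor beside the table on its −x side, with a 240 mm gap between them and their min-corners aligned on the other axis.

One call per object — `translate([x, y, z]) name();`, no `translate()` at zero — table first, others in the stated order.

table();
translate([19, 152, 763]) table_2();
translate([-758, 0, 0]) open_box();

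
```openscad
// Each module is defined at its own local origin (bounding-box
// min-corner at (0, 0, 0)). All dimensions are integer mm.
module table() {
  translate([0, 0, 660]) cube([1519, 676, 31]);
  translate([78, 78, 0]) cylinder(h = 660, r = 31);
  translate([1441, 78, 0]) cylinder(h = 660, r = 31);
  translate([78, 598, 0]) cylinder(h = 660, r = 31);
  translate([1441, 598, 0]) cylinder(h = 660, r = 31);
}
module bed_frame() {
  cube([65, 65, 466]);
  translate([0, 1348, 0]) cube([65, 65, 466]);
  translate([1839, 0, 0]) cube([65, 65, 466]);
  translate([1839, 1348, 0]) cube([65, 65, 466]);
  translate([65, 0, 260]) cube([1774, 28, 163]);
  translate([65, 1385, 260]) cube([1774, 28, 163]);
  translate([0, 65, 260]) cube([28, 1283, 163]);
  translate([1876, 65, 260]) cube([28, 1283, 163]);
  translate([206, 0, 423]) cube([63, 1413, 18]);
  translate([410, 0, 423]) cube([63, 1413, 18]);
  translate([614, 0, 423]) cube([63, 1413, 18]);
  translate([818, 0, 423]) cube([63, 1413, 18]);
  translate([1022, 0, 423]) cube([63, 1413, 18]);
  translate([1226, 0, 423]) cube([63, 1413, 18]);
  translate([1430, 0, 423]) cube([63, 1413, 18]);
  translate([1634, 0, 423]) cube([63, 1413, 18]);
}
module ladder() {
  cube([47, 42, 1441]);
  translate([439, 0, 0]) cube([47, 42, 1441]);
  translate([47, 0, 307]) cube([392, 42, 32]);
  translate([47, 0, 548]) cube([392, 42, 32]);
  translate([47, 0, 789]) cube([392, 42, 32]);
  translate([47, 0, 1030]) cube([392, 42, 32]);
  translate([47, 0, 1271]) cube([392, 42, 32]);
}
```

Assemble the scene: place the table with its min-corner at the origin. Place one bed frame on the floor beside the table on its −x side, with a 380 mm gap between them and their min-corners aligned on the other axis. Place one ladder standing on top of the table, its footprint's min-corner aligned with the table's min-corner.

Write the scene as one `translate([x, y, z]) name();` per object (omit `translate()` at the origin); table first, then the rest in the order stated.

table();
translate([-2284, 0, 0]) bed_frame();
translate([0, 0, 691]) ladder();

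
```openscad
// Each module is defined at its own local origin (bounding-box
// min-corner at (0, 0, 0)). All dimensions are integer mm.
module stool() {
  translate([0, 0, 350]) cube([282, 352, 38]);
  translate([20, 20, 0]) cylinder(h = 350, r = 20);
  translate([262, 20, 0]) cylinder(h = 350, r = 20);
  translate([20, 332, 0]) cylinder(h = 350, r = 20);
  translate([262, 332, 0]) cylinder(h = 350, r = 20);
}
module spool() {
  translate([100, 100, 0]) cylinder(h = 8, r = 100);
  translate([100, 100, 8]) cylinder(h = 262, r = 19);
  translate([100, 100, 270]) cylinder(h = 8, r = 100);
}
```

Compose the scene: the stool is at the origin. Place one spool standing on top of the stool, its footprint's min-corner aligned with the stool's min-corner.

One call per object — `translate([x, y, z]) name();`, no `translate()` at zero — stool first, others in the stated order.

stool();
translate([0, 0, 388]) spool();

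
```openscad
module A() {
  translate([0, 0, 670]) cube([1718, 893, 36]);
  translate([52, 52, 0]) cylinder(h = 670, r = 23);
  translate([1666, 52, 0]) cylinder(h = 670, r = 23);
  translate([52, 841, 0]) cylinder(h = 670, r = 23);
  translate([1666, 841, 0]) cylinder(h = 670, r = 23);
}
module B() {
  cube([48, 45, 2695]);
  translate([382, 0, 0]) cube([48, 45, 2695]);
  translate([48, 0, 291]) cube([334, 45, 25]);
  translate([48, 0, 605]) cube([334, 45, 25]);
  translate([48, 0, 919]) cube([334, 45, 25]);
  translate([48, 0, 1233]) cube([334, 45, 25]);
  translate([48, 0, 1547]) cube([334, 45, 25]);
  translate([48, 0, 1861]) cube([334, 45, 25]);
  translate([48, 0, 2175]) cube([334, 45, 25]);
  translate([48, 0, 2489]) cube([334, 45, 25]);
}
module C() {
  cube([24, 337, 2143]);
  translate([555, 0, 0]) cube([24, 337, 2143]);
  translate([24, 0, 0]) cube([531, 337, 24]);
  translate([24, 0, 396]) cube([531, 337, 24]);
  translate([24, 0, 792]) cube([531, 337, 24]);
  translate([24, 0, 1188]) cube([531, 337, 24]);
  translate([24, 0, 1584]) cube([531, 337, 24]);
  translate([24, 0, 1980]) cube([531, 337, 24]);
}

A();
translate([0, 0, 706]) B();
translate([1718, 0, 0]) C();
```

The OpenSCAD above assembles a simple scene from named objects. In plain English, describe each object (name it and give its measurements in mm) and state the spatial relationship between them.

A is a rectangular dining table. The top is 1718×893×36 mm with its upper surface at z = 706 mm. It stands on four round legs of 46 mm diameter, each leg's bounding box inset 29 mm from the nearest pair of top edges, running from the floor to the underside of the top.

B is a straight ladder. Two 48×45 mm vertical rails, 2695 mm tall, stand 430 mm apart (outside-to-outside) with their front faces coplanar on the −y side. 8 rungs, each 45 mm deep and 25 mm tall, span between the inner faces of the rails, front faces flush with the rails. The lowest rung's underside is at z = 291 mm and rungs are spaced 314 mm apart (underside to underside).

C is a bookshelf 579 mm wide overall, 337 mm deep and 2143 mm tall. The two sides are 24 mm thick vertical panels. 6 horizontal shelves of 24 mm thickness span between the inner faces of the sides; the lowest shelf sits on the floor and shelves are stacked with a clear vertical gap of 372 mm between each pair.

The ladder is on top of the table. The bookshelf is against the table's +x side, with their −y faces flush.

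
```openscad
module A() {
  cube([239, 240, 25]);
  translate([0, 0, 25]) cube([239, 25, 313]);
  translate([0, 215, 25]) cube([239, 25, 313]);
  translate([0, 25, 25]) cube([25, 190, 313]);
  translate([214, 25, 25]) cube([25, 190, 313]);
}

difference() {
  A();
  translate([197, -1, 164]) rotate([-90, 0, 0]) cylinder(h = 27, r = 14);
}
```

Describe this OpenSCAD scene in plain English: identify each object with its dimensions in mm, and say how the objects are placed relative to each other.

A is an open storage box with external size 239×240×338 mm and wall thickness 25 mm (the base is also 25 mm thick). The base covers the whole footprint; the four walls stand on the base, with the y-facing walls full-width and the x-facing walls fitting between their inner faces.

The open box has a circular hole of radius 14 mm through its front wall, centred at (x = 197, z = 164).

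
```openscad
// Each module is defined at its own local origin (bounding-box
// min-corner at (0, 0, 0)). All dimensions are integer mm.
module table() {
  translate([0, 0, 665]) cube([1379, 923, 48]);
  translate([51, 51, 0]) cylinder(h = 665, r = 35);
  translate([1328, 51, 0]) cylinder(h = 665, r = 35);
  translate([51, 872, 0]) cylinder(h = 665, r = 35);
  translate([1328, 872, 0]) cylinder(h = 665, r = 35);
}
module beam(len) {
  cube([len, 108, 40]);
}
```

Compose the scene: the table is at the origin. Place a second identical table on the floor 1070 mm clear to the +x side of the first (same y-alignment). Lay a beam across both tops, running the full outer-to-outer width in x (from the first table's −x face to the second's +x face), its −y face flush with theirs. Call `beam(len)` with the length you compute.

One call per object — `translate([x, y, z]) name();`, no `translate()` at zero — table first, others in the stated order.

table();
translate([2449, 0, 0]) table();
translate([0, 0, 713]) beam(3828);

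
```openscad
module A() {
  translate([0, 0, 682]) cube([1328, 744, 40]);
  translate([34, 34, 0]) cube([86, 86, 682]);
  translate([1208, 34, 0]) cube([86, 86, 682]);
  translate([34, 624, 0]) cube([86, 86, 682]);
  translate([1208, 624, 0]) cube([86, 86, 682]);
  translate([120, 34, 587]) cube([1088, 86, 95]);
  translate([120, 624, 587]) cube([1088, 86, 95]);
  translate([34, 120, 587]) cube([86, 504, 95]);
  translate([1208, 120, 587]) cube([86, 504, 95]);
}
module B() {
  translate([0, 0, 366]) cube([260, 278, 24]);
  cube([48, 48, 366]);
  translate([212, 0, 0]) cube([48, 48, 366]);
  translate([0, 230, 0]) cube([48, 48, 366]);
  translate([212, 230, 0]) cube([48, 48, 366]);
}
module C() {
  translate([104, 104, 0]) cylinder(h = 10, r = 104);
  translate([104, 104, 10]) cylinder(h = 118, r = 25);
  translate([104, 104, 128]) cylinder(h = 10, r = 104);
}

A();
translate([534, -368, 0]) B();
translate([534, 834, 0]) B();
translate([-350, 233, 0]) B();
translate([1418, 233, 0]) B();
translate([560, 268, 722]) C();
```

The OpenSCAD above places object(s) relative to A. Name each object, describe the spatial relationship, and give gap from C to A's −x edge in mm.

A is a table. B is a stool. C is a spool. Four stools sit around the table at the −y, +y, −x, +x sides. The spool is on top of the table, centred. The gap from the spool to the table's −x edge is 560 mm.

The spool's min-x is at 560; the table's min-x is 0; gap = 560 mm.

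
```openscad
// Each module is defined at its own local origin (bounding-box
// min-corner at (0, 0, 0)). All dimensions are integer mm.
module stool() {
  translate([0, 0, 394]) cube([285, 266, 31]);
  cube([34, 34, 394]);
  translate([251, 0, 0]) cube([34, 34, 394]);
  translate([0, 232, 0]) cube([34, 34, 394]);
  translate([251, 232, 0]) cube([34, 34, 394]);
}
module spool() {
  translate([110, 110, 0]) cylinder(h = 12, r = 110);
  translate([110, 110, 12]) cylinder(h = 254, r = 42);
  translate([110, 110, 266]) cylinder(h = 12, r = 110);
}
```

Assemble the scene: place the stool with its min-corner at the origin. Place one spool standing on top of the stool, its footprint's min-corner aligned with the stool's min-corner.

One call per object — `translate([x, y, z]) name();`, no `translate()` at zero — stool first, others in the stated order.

stool();
translate([0, 0, 425]) spool();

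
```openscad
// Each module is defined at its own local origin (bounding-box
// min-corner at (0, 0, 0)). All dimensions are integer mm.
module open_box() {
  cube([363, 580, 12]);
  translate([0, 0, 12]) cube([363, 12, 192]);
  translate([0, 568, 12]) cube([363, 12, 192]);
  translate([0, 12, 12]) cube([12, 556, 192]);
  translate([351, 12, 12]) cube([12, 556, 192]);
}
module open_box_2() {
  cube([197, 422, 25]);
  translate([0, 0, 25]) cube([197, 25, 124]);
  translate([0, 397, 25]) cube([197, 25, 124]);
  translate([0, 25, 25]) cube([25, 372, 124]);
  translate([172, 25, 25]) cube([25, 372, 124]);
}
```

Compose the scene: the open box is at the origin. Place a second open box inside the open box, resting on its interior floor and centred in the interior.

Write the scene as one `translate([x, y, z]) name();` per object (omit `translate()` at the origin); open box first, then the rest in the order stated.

open_box();
translate([83, 79, 12]) open_box_2();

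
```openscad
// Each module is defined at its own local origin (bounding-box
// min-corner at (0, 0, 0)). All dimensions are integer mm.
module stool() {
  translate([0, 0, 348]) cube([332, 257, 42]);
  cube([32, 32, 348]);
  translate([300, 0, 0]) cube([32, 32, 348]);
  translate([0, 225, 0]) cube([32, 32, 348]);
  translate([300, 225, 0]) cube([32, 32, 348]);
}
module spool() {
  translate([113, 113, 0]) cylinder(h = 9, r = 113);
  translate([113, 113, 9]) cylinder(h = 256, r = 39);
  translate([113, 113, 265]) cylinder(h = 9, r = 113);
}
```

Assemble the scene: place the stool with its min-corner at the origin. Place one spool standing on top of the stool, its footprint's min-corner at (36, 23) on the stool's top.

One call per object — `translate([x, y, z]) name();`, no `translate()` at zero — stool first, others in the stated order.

stool();
translate([36, 23, 390]) spool();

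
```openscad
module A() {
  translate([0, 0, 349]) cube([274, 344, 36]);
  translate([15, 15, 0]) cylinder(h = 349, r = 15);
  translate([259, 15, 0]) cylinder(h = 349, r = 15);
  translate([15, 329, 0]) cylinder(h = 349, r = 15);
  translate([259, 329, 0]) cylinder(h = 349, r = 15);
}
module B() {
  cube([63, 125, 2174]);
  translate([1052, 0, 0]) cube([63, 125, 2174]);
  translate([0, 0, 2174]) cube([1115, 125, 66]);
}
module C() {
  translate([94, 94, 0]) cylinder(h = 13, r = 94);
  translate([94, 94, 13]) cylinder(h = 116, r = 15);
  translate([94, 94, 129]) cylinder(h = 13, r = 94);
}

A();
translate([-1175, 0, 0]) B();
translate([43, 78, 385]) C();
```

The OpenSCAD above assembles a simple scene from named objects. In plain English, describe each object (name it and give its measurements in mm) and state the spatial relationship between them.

A is a four-legged stool. The seat is a 274×344×36 mm slab whose top surface is at z = 385 mm; four round legs, each 30 mm in diameter, run from the floor (z = 0) to the underside of the seat, each leg's axis is inset half a diameter from the nearest pair of seat edges (so the leg's bounding box is flush with the corner).

B is a rectangular door frame: two vertical jambs of 63×125 mm section, 2174 mm tall, with a clear opening 989 mm wide between their inner faces. A header 66 mm tall and 125 mm deep lies on top of the jambs and spans the full outside width.

C is a spool: two coaxial disc flanges of radius 94 mm and thickness 13 mm, joined by a core cylinder of radius 15 mm and height 116 mm. The lower flange rests on z = 0 and the three cylinders share a vertical axis.

The door frame is on the floor beside the stool on its −x side. The spool is on top of the stool, centred.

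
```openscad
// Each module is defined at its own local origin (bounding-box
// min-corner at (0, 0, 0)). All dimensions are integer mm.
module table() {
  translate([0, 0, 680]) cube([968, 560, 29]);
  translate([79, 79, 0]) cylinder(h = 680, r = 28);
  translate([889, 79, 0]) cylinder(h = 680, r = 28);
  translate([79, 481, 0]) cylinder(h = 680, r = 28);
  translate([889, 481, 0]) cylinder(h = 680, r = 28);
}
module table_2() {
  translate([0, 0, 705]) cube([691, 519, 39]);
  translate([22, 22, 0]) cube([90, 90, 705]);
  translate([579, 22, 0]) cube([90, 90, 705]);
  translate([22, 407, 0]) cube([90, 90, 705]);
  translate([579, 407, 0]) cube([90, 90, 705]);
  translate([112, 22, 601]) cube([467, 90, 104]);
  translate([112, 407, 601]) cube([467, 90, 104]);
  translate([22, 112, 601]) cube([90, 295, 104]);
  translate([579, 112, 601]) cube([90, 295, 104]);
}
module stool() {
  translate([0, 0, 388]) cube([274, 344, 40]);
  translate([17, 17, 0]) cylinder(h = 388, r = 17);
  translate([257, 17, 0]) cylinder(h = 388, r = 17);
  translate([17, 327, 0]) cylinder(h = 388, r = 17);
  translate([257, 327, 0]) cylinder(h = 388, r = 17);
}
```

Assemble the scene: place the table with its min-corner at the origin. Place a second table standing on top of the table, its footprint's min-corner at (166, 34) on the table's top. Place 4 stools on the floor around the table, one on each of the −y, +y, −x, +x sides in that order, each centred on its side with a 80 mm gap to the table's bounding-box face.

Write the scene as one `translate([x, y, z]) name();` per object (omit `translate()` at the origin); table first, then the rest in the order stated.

table();
translate([166, 34, 709]) table_2();
translate([347, -424, 0]) stool();
translate([347, 640, 0]) stool();
translate([-354, 108, 0]) stool();
translate([1048, 108, 0]) stool();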